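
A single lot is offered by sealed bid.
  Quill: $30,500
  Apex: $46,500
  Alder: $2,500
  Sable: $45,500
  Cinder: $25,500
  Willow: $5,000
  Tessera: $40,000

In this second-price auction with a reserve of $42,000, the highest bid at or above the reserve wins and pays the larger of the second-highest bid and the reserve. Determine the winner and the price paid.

Apex pays $45,500

Second-price auction with a reserve of $42,000: the highest bid at or above the reserve wins and pays the larger of the second-highest bid and the reserve.
Bids ranked: 46,500 (Apex) > 45,500 (Sable) > 40,000 (Tessera) > 30,500 (Quill) > 25,500 (Cinder) > 5,000 (Willow) > …
Apex has the top bid at or above the reserve ($46,500).
Second-highest bid $45,500 exceeds the reserve $42,000 → payment $45,500.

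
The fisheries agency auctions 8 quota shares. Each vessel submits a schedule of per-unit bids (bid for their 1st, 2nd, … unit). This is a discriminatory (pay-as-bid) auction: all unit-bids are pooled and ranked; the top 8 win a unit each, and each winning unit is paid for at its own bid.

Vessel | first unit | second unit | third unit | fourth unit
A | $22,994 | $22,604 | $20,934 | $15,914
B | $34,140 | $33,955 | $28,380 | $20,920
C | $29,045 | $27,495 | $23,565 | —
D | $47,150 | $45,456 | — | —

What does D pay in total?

D pays $92,606

Pooled unit-bids ranked (top 8): 47,150 (D-1), 45,456 (D-2), 34,140 (B-1), 33,955 (B-2), 29,045 (C-1), 28,380 (B-3), 27,495 (C-2), 23,565 (C-3)
Next rejected bid: $22,994 (not a price — pay-as-bid).
D's winning unit-bids: 47,150 + 45,456 = $92,606.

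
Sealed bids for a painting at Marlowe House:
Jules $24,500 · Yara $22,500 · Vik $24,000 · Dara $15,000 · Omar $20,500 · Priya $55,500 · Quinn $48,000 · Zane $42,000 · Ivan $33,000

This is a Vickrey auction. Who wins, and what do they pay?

Priya pays $48,000

Bids ranked: 55,500 (Priya) > 48,000 (Quinn) > 42,000 (Zane) > 33,000 (Ivan) > 24,500 (Jules) > 24,000 (Vik) > …
Priya wins with the highest bid; price is set by the runner-up at $48,000.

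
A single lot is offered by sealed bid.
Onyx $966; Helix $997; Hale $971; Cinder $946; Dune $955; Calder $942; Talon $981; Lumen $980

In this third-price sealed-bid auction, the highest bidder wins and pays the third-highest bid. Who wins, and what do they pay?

Bids in order: 997 (Helix) > 981 (Talon) > 980 (Lumen) > 971 (Hale) > 966 (Onyx) > 955 (Dune) > …
Helix is highest; pays the third-highest bid, $980.

Helix pays $980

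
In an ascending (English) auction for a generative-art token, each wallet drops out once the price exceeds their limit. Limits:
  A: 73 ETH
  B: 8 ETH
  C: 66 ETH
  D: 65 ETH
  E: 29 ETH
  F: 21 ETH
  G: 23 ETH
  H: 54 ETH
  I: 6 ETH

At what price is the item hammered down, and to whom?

A wins at 66 ETH

Sorting limits: 73 (A) > 66 (C) > 65 (D) > 54 (H) > 29 (E) > 23 (G) > …
C is the last rival to drop out, at 66 ETH; A remains and wins at that price.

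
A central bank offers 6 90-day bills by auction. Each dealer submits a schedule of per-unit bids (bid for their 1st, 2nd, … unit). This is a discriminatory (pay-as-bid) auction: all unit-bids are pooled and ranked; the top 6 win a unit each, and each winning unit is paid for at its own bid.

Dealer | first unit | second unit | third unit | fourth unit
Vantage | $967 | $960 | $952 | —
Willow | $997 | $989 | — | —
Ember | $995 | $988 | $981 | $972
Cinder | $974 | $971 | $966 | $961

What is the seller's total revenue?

All unit-bids, highest first — top 6: 997 (Willow-1), 995 (Ember-1), 989 (Willow-2), 988 (Ember-2), 981 (Ember-3), 974 (Cinder-1)
Next rejected bid: $972 (not a price — pay-as-bid).
Each winning unit pays its own bid.
Revenue = 997 + 995 + 989 + 988 + 981 + 974 = $5,924.

Total revenue: $5,924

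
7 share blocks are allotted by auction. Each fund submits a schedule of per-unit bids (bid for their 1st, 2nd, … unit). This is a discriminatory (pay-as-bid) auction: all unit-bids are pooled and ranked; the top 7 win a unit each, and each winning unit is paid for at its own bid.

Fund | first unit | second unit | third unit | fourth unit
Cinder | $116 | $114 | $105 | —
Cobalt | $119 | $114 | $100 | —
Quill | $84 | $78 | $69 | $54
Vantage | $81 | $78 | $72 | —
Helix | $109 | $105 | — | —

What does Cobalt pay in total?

Cobalt pays $233

Merging the schedules and taking the best 7: 119 (Cobalt-1), 116 (Cinder-1), 114 (Cinder-2), 114 (Cobalt-2), 109 (Helix-1), 105 (Cinder-3), 105 (Helix-2)
Next rejected bid: $100 (not a price — pay-as-bid).
Cobalt's winning unit-bids: 119 + 114 = $233.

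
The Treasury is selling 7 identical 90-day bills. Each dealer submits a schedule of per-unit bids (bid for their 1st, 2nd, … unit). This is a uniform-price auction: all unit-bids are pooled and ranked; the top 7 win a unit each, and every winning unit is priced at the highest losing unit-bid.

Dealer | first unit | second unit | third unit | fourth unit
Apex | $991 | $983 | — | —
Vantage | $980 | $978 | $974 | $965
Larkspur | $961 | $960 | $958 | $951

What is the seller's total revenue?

Total revenue: $6,720

All unit-bids, highest first — top 7: 991 (Apex-1), 983 (Apex-2), 980 (Vantage-1), 978 (Vantage-2), 974 (Vantage-3), 965 (Vantage-4), 961 (Larkspur-1)
First bid not allocated: $960.
Allocation: Apex 2, Larkspur 1, Vantage 4. Every unit priced at $960.
Revenue = 7 × 960 = $6,720.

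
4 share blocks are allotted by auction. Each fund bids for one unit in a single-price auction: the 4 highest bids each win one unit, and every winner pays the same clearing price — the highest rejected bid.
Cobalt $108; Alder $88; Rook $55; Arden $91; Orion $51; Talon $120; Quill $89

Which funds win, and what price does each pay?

Sorting: 120 (Talon), 108 (Cobalt), 91 (Arden), 89 (Quill), 88 (Alder), 55 (Rook), …
The 4 highest are Talon, Cobalt, Arden, Quill.
Highest unsuccessful bid: $88 → clearing price.

Talon, Cobalt, Arden, Quill; each pays $88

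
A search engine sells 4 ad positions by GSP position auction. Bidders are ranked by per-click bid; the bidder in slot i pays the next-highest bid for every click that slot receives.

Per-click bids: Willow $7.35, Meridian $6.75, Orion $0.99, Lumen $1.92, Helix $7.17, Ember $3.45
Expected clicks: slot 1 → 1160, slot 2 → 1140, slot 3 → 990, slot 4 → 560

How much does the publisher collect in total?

Total revenue: $20502.90

Per-click bids in order: $7.35 (Willow) > $7.17 (Helix) > $6.75 (Meridian) > $3.45 (Ember) > $1.92 (Lumen) > …
Slot 1: Willow pays $7.17 × 1160 = $8317.20
Slot 2: Helix pays $6.75 × 1140 = $7695.00
Slot 3: Meridian pays $3.45 × 990 = $3415.50
Slot 4: Ember pays $1.92 × 560 = $1075.20
Total = $20502.90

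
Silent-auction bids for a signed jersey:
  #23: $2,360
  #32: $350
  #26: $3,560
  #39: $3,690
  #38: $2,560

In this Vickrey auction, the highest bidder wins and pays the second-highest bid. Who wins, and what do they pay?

Bids ranked: 3,690 (#39) > 3,560 (#26) > 2,560 (#38) > 2,360 (#23) > 350 (#32)
Second-price: #39 pays #26's bid of $3,560.

#39 pays $3,560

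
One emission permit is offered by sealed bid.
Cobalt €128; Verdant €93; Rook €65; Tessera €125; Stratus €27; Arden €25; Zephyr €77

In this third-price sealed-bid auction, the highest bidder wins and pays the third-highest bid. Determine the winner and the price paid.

Cobalt pays €93

Third-price sealed-bid auction: the highest bidder wins and pays the third-highest bid.
Bids ranked: 128 (Cobalt) > 125 (Tessera) > 93 (Verdant) > 77 (Zephyr) > 65 (Rook) > 27 (Stratus) > …
Cobalt wins; payment is bid #3 in the ranking = €93.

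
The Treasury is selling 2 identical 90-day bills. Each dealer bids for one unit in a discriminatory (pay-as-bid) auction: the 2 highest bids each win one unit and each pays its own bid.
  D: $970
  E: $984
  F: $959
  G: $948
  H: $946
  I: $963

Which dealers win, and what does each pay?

E $984, D $970

Sorting: 984 (E), 970 (D), 963 (I), 959 (F), …
The 2 highest are E, D.
Each winner pays its own bid: E $984, D $970.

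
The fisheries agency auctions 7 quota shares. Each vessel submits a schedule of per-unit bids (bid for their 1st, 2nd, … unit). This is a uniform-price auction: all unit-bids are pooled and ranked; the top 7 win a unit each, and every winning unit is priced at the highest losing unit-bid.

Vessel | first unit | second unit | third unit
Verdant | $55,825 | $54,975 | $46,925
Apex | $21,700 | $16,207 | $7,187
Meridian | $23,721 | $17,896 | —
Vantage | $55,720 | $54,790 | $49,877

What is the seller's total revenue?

Merging the schedules and taking the best 7: 55,825 (Verdant-1), 55,720 (Vantage-1), 54,975 (Verdant-2), 54,790 (Vantage-2), 49,877 (Vantage-3), 46,925 (Verdant-3), 23,721 (Meridian-1)
Highest rejected unit-bid = $21,700.
Allocation: Meridian 1, Vantage 3, Verdant 3. Every unit priced at $21,700.
Revenue = 7 × 21,700 = $151,900.

Total revenue: $151,900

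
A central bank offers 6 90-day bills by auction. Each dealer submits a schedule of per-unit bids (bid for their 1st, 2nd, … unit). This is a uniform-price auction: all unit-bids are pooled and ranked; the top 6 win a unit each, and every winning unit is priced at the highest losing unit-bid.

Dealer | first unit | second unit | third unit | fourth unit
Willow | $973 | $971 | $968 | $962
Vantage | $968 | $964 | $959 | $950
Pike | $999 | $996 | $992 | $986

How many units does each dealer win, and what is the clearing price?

Pike 4, Willow 2; clearing price $968

All unit-bids, highest first — top 6: 999 (Pike-1), 996 (Pike-2), 992 (Pike-3), 986 (Pike-4), 973 (Willow-1), 971 (Willow-2)
The (k+1)-th unit-bid is $968.
Allocation: Pike 4, Willow 2.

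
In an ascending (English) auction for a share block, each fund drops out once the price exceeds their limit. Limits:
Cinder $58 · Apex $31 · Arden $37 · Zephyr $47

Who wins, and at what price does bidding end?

Cinder wins at $47

Open ascending-bid auction: the price rises until one bidder remains; the winner pays the price at which the last rival dropped out.
Limits ranked: 58 (Cinder) > 47 (Zephyr) > 37 (Arden) > 31 (Apex)
Zephyr is the last rival to drop out, at $47; Cinder remains and wins at that price.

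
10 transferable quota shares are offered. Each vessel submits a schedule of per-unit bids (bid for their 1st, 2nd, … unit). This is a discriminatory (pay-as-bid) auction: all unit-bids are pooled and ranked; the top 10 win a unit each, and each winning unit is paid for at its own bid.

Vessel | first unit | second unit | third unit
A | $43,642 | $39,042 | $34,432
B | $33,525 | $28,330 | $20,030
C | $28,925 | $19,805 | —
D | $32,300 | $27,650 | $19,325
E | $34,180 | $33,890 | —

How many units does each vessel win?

A 3, B 2, C 1, D 2, E 2

Pooled unit-bids ranked (top 10): 43,642 (A-1), 39,042 (A-2), 34,432 (A-3), 34,180 (E-1), 33,890 (E-2), 33,525 (B-1), 32,300 (D-1), 28,925 (C-1), 28,330 (B-2), 27,650 (D-2)
Next rejected bid: $20,030 (not a price — pay-as-bid).
Allocation: A 3, B 2, C 1, D 2, E 2.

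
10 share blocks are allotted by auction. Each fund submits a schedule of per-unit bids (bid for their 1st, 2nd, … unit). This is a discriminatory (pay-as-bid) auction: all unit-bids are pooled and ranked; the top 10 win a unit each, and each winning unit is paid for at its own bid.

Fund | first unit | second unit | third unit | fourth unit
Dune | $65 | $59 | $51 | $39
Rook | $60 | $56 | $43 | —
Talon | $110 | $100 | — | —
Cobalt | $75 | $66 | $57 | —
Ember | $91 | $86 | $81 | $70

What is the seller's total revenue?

Pooled unit-bids ranked (top 10): 110 (Talon-1), 100 (Talon-2), 91 (Ember-1), 86 (Ember-2), 81 (Ember-3), 75 (Cobalt-1), 70 (Ember-4), 66 (Cobalt-2), 65 (Dune-1), 60 (Rook-1)
Next rejected bid: $59 (not a price — pay-as-bid).
Each winning unit pays its own bid.
Revenue = 110 + 100 + 91 + 86 + 81 + 75 + 70 + 66 + 65 + 60 = $804.

Total revenue: $804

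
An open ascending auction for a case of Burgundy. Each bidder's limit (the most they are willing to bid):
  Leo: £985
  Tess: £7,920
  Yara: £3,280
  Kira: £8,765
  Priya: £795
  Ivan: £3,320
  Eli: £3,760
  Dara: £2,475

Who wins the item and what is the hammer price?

Kira wins at £7,920

Sorting limits: 8,765 (Kira) > 7,920 (Tess) > 3,760 (Eli) > 3,320 (Ivan) > 3,280 (Yara) > 2,475 (Dara) > …
Once the price passes £7,920, only Kira is left; the hammer falls at Tess's limit of £7,920.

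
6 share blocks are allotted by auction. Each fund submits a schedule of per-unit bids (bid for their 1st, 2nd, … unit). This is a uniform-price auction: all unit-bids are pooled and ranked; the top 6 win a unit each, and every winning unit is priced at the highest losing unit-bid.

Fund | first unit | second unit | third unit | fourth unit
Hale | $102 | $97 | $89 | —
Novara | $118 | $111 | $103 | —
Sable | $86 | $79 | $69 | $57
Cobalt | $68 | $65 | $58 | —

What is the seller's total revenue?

Total revenue: $516

Pooled unit-bids ranked (top 6): 118 (Novara-1), 111 (Novara-2), 103 (Novara-3), 102 (Hale-1), 97 (Hale-2), 89 (Hale-3)
The (k+1)-th unit-bid is $86.
Allocation: Hale 3, Novara 3. Every unit priced at $86.
Revenue = 6 × 86 = $516.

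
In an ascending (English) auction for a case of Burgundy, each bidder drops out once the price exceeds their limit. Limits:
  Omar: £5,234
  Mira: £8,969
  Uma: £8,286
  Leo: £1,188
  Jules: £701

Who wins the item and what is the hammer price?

Rule: the price rises until one bidder remains; the winner pays the price at which the last rival dropped out.
Limits in order: 8,969 (Mira) > 8,286 (Uma) > 5,234 (Omar) > 1,188 (Leo) > 701 (Jules)
Uma is the last rival to drop out, at £8,286; Mira remains and wins at that price.

Mira wins at £8,286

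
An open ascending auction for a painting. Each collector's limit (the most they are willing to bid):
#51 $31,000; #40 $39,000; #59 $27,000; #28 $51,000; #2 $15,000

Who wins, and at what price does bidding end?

Limits ranked: 51,000 (#28) > 39,000 (#40) > 31,000 (#51) > 27,000 (#59) > 15,000 (#2)
#40 is the last rival to drop out, at $39,000; #28 remains and wins at that price.

#28 wins at $39,000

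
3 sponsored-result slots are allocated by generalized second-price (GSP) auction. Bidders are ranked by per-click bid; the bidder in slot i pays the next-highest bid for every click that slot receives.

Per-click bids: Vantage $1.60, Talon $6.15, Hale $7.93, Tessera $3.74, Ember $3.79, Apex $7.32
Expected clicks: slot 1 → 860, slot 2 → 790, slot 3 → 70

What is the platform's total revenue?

Total revenue: $11419.00

Sorting advertisers: $7.93 (Hale) > $7.32 (Apex) > $6.15 (Talon) > $3.79 (Ember) > …
Slot 1: Hale pays $7.32 × 860 = $6295.20
Slot 2: Apex pays $6.15 × 790 = $4858.50
Slot 3: Talon pays $3.79 × 70 = $265.30
Total = $11419.00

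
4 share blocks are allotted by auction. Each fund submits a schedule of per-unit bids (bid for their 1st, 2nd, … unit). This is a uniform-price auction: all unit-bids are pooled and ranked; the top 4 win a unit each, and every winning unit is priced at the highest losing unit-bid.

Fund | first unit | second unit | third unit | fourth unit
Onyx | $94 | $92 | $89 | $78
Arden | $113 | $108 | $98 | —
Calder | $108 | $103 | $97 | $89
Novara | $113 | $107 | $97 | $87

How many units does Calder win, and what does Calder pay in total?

Calder: 1 unit, pays $107

Merging the schedules and taking the best 4: 113 (Arden-1), 113 (Novara-1), 108 (Arden-2), 108 (Calder-1)
Highest rejected unit-bid = $107.
Calder wins 1 unit(s) at $107 each.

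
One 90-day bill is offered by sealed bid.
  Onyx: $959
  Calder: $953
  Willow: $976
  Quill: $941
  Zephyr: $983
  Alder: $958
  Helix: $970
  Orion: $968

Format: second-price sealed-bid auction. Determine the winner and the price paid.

Zephyr pays $976

Bids in order: 983 (Zephyr) > 976 (Willow) > 970 (Helix) > 968 (Orion) > 959 (Onyx) > 958 (Alder) > …
Second-price: Zephyr pays Willow's bid of $976.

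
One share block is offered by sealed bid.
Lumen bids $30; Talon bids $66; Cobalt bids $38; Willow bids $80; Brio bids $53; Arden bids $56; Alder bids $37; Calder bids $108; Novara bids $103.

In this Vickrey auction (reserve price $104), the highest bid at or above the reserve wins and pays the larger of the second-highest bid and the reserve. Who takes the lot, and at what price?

Sorting bids: 108 (Calder) > 103 (Novara) > 80 (Willow) > 66 (Talon) > 56 (Arden) > 53 (Brio) > …
Calder has the top bid at or above the reserve ($108).
Second-highest bid $103 is below the reserve $104, so the reserve binds → payment $104.

Calder pays $104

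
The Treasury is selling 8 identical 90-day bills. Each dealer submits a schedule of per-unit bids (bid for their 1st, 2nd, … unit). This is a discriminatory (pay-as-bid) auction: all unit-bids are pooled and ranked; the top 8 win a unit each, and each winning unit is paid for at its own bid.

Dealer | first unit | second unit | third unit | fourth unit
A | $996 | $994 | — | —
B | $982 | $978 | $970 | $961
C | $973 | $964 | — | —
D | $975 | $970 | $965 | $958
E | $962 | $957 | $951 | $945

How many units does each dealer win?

All unit-bids, highest first — top 8: 996 (A-1), 994 (A-2), 982 (B-1), 978 (B-2), 975 (D-1), 973 (C-1), 970 (B-3), 970 (D-2)
Next rejected bid: $965 (not a price — pay-as-bid).
Allocation: A 2, B 3, C 1, D 2.

A 2, B 3, C 1, D 2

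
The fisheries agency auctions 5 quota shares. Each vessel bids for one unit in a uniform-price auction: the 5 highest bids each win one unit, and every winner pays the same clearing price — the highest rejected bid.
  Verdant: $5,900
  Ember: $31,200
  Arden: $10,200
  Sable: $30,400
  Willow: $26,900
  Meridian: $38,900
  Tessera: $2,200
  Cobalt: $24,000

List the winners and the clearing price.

Ordering the bids: 38,900 (Meridian), 31,200 (Ember), 30,400 (Sable), 26,900 (Willow), 24,000 (Cobalt), 10,200 (Arden), 5,900 (Verdant), …
Top 5: Meridian, Ember, Sable, Willow, Cobalt.
First losing bid is Arden's $10,200, which sets the uniform price.

Meridian, Ember, Sable, Willow, Cobalt; each pays $10,200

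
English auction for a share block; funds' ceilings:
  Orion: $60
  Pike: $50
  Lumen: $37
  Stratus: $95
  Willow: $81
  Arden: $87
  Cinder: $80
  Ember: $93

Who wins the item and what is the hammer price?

Stratus wins at $93

Limits ranked: 95 (Stratus) > 93 (Ember) > 87 (Arden) > 81 (Willow) > 80 (Cinder) > 60 (Orion) > …
Once the price passes $93, only Stratus is left; the hammer falls at Ember's limit of $93.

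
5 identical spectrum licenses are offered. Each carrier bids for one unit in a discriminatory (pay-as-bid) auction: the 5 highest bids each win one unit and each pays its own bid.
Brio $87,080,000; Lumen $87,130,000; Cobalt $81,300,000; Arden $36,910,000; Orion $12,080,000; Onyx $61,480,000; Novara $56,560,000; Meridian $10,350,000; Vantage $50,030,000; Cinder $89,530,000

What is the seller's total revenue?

Total revenue: $406,520,000

Sorting: 89,530,000 (Cinder), 87,130,000 (Lumen), 87,080,000 (Brio), 81,300,000 (Cobalt), 61,480,000 (Onyx), 56,560,000 (Novara), 50,030,000 (Vantage), …
Top 5: Cinder, Lumen, Brio, Cobalt, Onyx.
Total revenue = 89,530,000 + 87,130,000 + 87,080,000 + 81,300,000 + 61,480,000 = $406,520,000.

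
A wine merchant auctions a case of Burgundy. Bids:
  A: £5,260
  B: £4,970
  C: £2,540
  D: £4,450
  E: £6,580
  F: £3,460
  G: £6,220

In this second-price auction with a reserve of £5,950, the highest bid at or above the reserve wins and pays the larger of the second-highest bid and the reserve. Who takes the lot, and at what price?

E pays £6,220

Bids ranked: 6,580 (E) > 6,220 (G) > 5,260 (A) > 4,970 (B) > 4,450 (D) > 3,460 (F) > …
E has the top bid at or above the reserve (£6,580).
Second-highest bid £6,220 exceeds the reserve £5,950 → payment £6,220.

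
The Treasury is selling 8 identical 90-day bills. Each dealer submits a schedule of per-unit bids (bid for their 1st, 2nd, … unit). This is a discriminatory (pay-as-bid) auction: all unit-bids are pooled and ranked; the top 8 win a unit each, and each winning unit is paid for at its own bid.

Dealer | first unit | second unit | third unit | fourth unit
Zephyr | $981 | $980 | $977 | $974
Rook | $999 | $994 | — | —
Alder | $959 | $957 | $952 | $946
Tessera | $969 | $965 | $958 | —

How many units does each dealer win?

Pooled unit-bids ranked (top 8): 999 (Rook-1), 994 (Rook-2), 981 (Zephyr-1), 980 (Zephyr-2), 977 (Zephyr-3), 974 (Zephyr-4), 969 (Tessera-1), 965 (Tessera-2)
Next rejected bid: $959 (not a price — pay-as-bid).
Allocation: Rook 2, Tessera 2, Zephyr 4.

Rook 2, Tessera 2, Zephyr 4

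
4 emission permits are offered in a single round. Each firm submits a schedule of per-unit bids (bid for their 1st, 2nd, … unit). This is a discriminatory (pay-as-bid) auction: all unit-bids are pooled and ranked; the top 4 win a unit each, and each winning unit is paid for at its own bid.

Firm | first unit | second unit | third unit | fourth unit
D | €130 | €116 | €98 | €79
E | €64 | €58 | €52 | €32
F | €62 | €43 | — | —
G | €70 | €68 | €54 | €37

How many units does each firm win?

Pooled unit-bids ranked (top 4): 130 (D-1), 116 (D-2), 98 (D-3), 79 (D-4)
Next rejected bid: €70 (not a price — pay-as-bid).
Allocation: D 4.

D 4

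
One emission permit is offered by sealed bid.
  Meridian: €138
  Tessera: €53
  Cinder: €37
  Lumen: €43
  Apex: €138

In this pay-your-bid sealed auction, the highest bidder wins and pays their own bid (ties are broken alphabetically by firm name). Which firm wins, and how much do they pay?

Apex pays €138

Bids in order: 138 (Apex) > 138 (Meridian) > 53 (Tessera) > 43 (Lumen) > 37 (Cinder)
Apex and Meridian tie at €138; tie-break gives it to Apex.
Apex is highest → pays own bid, €138.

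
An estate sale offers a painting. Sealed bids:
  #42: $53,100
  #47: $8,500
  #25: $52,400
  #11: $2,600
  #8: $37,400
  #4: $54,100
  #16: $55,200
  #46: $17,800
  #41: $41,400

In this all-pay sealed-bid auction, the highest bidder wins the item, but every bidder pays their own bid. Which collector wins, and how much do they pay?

#16 pays $55,200

Bids ranked: 55,200 (#16) > 54,100 (#4) > 53,100 (#42) > 52,400 (#25) > 41,400 (#41) > 37,400 (#8) > …
#16 wins with the top bid; all bids are sunk regardless.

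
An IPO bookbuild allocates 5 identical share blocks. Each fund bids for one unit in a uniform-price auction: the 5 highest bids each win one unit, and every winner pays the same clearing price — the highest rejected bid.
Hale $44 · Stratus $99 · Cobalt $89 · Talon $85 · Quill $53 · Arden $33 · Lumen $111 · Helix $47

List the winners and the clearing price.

Bids ranked high→low: 111 (Lumen), 99 (Stratus), 89 (Cobalt), 85 (Talon), 53 (Quill), 47 (Helix), 44 (Hale), …
The 5 highest are Lumen, Stratus, Cobalt, Talon, Quill.
Highest unsuccessful bid: $47 → clearing price.

Lumen, Stratus, Cobalt, Talon, Quill; each pays $47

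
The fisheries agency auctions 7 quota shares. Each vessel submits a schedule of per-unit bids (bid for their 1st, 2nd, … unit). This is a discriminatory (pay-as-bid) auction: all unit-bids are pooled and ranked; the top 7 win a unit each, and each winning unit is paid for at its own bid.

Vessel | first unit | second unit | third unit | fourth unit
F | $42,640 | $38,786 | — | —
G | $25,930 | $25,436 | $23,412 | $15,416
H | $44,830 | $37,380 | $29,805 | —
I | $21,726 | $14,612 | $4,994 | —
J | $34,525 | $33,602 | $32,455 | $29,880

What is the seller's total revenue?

Merging the schedules and taking the best 7: 44,830 (H-1), 42,640 (F-1), 38,786 (F-2), 37,380 (H-2), 34,525 (J-1), 33,602 (J-2), 32,455 (J-3)
Next rejected bid: $29,880 (not a price — pay-as-bid).
Each winning unit pays its own bid.
Revenue = 44,830 + 42,640 + 38,786 + 37,380 + 34,525 + 33,602 + 32,455 = $264,218.

Total revenue: $264,218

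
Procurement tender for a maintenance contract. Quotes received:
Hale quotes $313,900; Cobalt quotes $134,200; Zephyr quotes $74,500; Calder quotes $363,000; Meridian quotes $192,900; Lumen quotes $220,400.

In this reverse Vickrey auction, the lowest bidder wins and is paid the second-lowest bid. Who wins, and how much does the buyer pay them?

Sorting bids: 74,500 (Zephyr) < 134,200 (Cobalt) < 192,900 (Meridian) < 220,400 (Lumen) < 313,900 (Hale) < 363,000 (Calder)
Zephyr wins with the lowest bid; price is set by the runner-up at $134,200.

Zephyr is paid $134,200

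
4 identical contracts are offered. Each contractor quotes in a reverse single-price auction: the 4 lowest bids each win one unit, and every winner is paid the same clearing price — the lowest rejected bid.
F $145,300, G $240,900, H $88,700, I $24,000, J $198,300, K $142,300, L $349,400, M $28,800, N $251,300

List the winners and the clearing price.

I, M, H, K; each is paid $145,300

Ordering the bids: 24,000 (I), 28,800 (M), 88,700 (H), 142,300 (K), 145,300 (F), 198,300 (J), …
Winners (4 units): I, M, H, K.
First losing bid is F's $145,300, which sets the uniform price.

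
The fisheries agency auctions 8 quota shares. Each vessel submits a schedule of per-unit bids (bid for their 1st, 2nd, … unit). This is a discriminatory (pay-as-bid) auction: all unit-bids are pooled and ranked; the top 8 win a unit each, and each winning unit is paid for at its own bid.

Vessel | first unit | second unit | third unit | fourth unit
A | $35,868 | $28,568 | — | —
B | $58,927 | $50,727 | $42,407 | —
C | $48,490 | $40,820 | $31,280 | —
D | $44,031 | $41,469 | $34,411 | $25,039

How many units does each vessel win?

A 1, B 3, C 2, D 2

Pooled unit-bids ranked (top 8): 58,927 (B-1), 50,727 (B-2), 48,490 (C-1), 44,031 (D-1), 42,407 (B-3), 41,469 (D-2), 40,820 (C-2), 35,868 (A-1)
Next rejected bid: $34,411 (not a price — pay-as-bid).
Allocation: A 1, B 3, C 2, D 2.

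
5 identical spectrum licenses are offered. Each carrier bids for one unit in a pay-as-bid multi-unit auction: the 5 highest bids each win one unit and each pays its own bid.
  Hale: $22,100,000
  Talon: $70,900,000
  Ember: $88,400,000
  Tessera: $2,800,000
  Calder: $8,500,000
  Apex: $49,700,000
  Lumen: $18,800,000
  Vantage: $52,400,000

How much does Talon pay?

Ordering the bids: 88,400,000 (Ember), 70,900,000 (Talon), 52,400,000 (Vantage), 49,700,000 (Apex), 22,100,000 (Hale), 18,800,000 (Lumen), 8,500,000 (Calder), …
Winners (5 units): Ember, Talon, Vantage, Apex, Hale.
Talon wins → own bid $70,900,000.

Talon pays $70,900,000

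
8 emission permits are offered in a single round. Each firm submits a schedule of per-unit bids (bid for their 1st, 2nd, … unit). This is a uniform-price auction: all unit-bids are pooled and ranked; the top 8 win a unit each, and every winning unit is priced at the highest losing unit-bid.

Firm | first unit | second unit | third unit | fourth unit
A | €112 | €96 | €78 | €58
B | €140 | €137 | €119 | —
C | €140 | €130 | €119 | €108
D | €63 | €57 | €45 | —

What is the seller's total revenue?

All unit-bids, highest first — top 8: 140 (B-1), 140 (C-1), 137 (B-2), 130 (C-2), 119 (B-3), 119 (C-3), 112 (A-1), 108 (C-4)
First bid not allocated: €96.
Allocation: A 1, B 3, C 4. Every unit priced at €96.
Revenue = 8 × 96 = €768.

Total revenue: €768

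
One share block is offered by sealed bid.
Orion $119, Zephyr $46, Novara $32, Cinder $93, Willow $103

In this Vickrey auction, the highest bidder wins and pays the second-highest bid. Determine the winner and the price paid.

Orion pays $103

Bids in order: 119 (Orion) > 103 (Willow) > 93 (Cinder) > 46 (Zephyr) > 32 (Novara)
Second-price: Orion pays Willow's bid of $103.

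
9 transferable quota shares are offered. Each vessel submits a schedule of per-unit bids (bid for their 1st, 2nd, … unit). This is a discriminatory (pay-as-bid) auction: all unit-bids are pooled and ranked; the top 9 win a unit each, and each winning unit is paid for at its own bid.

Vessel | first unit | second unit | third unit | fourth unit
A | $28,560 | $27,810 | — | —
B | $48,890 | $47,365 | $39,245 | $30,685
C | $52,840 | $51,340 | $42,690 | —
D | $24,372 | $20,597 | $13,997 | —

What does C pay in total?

C pays $146,870

Pooled unit-bids ranked (top 9): 52,840 (C-1), 51,340 (C-2), 48,890 (B-1), 47,365 (B-2), 42,690 (C-3), 39,245 (B-3), 30,685 (B-4), 28,560 (A-1), 27,810 (A-2)
Next rejected bid: $24,372 (not a price — pay-as-bid).
C's winning unit-bids: 52,840 + 51,340 + 42,690 = $146,870.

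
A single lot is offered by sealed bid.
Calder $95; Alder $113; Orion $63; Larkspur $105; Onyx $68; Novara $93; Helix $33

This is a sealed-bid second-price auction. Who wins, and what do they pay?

Bids in order: 113 (Alder) > 105 (Larkspur) > 95 (Calder) > 93 (Novara) > 68 (Onyx) > 63 (Orion) > …
Second-price: Alder pays Larkspur's bid of $105.

Alder pays $105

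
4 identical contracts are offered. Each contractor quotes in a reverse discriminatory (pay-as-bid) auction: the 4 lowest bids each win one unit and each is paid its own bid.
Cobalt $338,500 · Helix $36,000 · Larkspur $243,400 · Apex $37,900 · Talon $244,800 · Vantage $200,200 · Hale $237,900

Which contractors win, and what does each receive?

Helix $36,000, Apex $37,900, Vantage $200,200, Hale $237,900

Bids ranked low→high: 36,000 (Helix), 37,900 (Apex), 200,200 (Vantage), 237,900 (Hale), 243,400 (Larkspur), 244,800 (Talon), …
Lowest 4: Helix, Apex, Vantage, Hale.
Each winner is paid its own bid: Helix $36,000, Apex $37,900, Vantage $200,200, Hale $237,900.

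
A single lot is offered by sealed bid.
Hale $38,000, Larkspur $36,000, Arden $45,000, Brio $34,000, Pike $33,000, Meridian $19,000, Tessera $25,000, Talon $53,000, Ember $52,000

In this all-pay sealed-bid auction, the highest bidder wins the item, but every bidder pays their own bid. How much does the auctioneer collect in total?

Bids in order: 53,000 (Talon) > 52,000 (Ember) > 45,000 (Arden) > 38,000 (Hale) > 36,000 (Larkspur) > 34,000 (Brio) > …
Every bidder forfeits their bid regardless of winning.
Revenue = 38,000 + 36,000 + 45,000 + 34,000 + 33,000 + 19,000 + 25,000 + 53,000 + 52,000 = $335,000.

Total revenue: $335,000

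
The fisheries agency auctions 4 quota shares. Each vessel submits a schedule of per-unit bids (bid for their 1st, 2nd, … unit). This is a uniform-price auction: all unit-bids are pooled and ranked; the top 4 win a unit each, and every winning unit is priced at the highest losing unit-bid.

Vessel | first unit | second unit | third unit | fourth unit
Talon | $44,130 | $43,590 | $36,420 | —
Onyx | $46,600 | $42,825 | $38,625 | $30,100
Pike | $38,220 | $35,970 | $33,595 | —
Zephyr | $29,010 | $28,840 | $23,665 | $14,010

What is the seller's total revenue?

Pooled unit-bids ranked (top 4): 46,600 (Onyx-1), 44,130 (Talon-1), 43,590 (Talon-2), 42,825 (Onyx-2)
The (k+1)-th unit-bid is $38,625.
Allocation: Onyx 2, Talon 2. Every unit priced at $38,625.
Revenue = 4 × 38,625 = $154,500.

Total revenue: $154,500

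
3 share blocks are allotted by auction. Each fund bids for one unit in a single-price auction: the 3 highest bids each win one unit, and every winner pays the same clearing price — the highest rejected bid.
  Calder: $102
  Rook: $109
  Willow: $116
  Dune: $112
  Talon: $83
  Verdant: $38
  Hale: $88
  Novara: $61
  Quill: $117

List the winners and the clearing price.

Bids ranked high→low: 117 (Quill), 116 (Willow), 112 (Dune), 109 (Rook), 102 (Calder), …
The 3 highest are Quill, Willow, Dune.
Highest unsuccessful bid: $109 → clearing price.

Quill, Willow, Dune; each pays $109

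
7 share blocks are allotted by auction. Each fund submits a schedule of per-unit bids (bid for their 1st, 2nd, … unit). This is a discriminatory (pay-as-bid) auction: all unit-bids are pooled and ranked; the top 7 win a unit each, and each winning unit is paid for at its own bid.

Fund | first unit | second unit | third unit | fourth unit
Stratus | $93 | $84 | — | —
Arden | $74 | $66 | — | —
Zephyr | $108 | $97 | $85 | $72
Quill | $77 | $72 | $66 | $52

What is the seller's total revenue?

Pooled unit-bids ranked (top 7): 108 (Zephyr-1), 97 (Zephyr-2), 93 (Stratus-1), 85 (Zephyr-3), 84 (Stratus-2), 77 (Quill-1), 74 (Arden-1)
Next rejected bid: $72 (not a price — pay-as-bid).
Each winning unit pays its own bid.
Revenue = 108 + 97 + 93 + 85 + 84 + 77 + 74 = $618.

Total revenue: $618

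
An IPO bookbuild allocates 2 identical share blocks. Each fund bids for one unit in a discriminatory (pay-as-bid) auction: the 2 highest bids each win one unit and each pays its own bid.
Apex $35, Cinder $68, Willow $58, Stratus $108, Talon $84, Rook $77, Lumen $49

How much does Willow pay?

Willow pays $0

Ordering the bids: 108 (Stratus), 84 (Talon), 77 (Rook), 68 (Cinder), …
The 2 highest are Stratus, Talon.
Willow does not win → $0.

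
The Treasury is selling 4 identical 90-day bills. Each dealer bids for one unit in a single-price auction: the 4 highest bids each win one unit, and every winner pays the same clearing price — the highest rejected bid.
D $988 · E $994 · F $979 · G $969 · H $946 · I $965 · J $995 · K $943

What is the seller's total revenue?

Total revenue: $3,876

Ordering the bids: 995 (J), 994 (E), 988 (D), 979 (F), 969 (G), 965 (I), …
The 4 highest are J, E, D, F.
First losing bid is G's $969, which sets the uniform price.
Total revenue = 4 × $969 = $3,876.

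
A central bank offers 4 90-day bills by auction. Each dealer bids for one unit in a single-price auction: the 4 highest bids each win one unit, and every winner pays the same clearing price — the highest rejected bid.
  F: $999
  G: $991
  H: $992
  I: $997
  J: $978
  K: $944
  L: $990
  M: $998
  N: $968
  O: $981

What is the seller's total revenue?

Ordering the bids: 999 (F), 998 (M), 997 (I), 992 (H), 991 (G), 990 (L), …
The 4 highest are F, M, I, H.
Highest unsuccessful bid: $991 → clearing price.
Total revenue = 4 × $991 = $3,964.

Total revenue: $3,964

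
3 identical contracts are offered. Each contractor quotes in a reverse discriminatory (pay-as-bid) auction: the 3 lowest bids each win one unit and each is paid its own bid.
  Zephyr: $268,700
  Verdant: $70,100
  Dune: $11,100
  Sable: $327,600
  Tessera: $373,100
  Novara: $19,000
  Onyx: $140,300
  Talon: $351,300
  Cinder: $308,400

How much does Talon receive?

Talon is paid $0

Ordering the bids: 11,100 (Dune), 19,000 (Novara), 70,100 (Verdant), 140,300 (Onyx), 268,700 (Zephyr), …
Lowest 3: Dune, Novara, Verdant.
Talon does not win → $0.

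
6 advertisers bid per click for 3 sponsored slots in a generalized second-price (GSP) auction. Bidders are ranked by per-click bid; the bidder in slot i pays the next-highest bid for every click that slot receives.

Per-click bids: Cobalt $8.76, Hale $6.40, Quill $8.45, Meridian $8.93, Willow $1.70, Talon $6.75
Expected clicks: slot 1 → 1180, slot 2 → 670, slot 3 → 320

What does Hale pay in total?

Hale pays $0.00

Ranked by bid: $8.93 (Meridian) > $8.76 (Cobalt) > $8.45 (Quill) > $6.75 (Talon) > …
Hale ranks below slot 3 → no slot, pays nothing.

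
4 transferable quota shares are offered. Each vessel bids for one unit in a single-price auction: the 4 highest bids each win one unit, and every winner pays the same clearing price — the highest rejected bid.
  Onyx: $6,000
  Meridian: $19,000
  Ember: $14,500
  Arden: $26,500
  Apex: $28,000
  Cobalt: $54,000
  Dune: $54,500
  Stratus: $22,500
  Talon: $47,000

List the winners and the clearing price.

Ordering the bids: 54,500 (Dune), 54,000 (Cobalt), 47,000 (Talon), 28,000 (Apex), 26,500 (Arden), 22,500 (Stratus), …
Top 4: Dune, Cobalt, Talon, Apex.
Clearing price = highest rejected bid = $26,500.

Dune, Cobalt, Talon, Apex; each pays $26,500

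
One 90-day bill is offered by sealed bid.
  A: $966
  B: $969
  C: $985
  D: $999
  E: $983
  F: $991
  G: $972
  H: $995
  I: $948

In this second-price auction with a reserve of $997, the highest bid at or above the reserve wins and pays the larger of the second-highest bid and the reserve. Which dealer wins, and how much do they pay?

D pays $997

Second-price auction with a reserve of $997: the highest bid at or above the reserve wins and pays the larger of the second-highest bid and the reserve.
Bids in order: 999 (D) > 995 (H) > 991 (F) > 985 (C) > 983 (E) > 972 (G) > …
D has the top bid at or above the reserve ($999).
Second-highest bid $995 is below the reserve $997, so the reserve binds → payment $997.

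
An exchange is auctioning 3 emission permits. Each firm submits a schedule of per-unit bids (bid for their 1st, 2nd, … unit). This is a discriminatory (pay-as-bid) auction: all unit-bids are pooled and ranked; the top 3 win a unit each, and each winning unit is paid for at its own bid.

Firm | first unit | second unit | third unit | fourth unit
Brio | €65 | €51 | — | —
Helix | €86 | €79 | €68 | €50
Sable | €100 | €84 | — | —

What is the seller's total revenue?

Total revenue: €270

Pooled unit-bids ranked (top 3): 100 (Sable-1), 86 (Helix-1), 84 (Sable-2)
Next rejected bid: €79 (not a price — pay-as-bid).
Each winning unit pays its own bid.
Revenue = 100 + 86 + 84 = €270.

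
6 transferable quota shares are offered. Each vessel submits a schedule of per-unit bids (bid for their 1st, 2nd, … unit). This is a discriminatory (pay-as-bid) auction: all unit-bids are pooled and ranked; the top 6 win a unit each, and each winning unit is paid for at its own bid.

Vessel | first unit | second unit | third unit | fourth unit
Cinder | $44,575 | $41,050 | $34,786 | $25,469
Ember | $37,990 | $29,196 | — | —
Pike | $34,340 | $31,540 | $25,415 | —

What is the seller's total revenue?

Total revenue: $224,281

All unit-bids, highest first — top 6: 44,575 (Cinder-1), 41,050 (Cinder-2), 37,990 (Ember-1), 34,786 (Cinder-3), 34,340 (Pike-1), 31,540 (Pike-2)
Next rejected bid: $29,196 (not a price — pay-as-bid).
Each winning unit pays its own bid.
Revenue = 44,575 + 41,050 + 37,990 + 34,786 + 34,340 + 31,540 = $224,281.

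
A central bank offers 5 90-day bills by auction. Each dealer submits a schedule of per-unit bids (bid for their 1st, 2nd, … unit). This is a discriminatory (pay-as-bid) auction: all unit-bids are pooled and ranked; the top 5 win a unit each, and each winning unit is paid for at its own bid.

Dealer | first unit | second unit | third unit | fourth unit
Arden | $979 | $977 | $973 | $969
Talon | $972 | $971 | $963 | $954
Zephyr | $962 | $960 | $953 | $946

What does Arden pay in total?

Pooled unit-bids ranked (top 5): 979 (Arden-1), 977 (Arden-2), 973 (Arden-3), 972 (Talon-1), 971 (Talon-2)
Next rejected bid: $969 (not a price — pay-as-bid).
Arden's winning unit-bids: 979 + 977 + 973 = $2,929.

Arden pays $2,929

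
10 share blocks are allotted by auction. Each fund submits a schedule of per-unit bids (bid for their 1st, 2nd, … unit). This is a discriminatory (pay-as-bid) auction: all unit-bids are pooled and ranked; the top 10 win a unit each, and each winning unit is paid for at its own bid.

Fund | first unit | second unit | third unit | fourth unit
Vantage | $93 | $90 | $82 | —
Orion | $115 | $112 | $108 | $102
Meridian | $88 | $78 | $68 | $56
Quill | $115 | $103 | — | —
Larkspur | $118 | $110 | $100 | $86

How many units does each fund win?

All unit-bids, highest first — top 10: 118 (Larkspur-1), 115 (Orion-1), 115 (Quill-1), 112 (Orion-2), 110 (Larkspur-2), 108 (Orion-3), 103 (Quill-2), 102 (Orion-4), 100 (Larkspur-3), 93 (Vantage-1)
Next rejected bid: $90 (not a price — pay-as-bid).
Allocation: Larkspur 3, Orion 4, Quill 2, Vantage 1.

Larkspur 3, Orion 4, Quill 2, Vantage 1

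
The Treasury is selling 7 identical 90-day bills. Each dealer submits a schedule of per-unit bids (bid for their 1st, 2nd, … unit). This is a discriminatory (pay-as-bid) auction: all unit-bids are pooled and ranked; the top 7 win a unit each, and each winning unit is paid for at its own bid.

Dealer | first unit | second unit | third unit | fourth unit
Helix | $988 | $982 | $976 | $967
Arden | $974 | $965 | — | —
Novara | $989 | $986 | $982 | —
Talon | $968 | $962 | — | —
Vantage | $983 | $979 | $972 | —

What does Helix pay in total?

Pooled unit-bids ranked (top 7): 989 (Novara-1), 988 (Helix-1), 986 (Novara-2), 983 (Vantage-1), 982 (Helix-2), 982 (Novara-3), 979 (Vantage-2)
Next rejected bid: $976 (not a price — pay-as-bid).
Helix's winning unit-bids: 988 + 982 = $1,970.

Helix pays $1,970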